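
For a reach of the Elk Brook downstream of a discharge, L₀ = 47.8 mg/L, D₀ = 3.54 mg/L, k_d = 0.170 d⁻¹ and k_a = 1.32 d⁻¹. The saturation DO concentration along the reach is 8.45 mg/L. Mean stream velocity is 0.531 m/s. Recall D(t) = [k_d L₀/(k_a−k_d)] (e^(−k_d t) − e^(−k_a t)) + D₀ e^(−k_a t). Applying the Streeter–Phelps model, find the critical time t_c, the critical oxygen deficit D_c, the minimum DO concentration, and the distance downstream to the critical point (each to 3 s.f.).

t_c ≈ 1.18 d; D_c ≈ 5.04 mg/L; min DO ≈ 3.41 mg/L; x_c ≈ 54.0 km

With k_a/k_d = 7.765 and 1 − D₀(k_a−k_d)/(k_d L₀) = 0.4990,
t_c = ln(7.765 × 0.4990) / (1.32 − 0.170) = ln(3.875) / 1.150 = 1.354/1.150 = 1.178 d.
L(t_c) = L₀ e^(−k_d t_c) = 47.8 × 0.8185 = 39.13 mg/L, and at the critical point k_a D_c = k_d L, so D_c = (0.170/1.32) × 39.13 = 5.039 mg/L.
Minimum DO = C_s − D_c = 8.45 − 5.039 = 3.411 mg/L.
x_c = v t_c = 0.531 m/s × 1.178 d × 86400 s/d = 54040 m ≈ 54.0 km.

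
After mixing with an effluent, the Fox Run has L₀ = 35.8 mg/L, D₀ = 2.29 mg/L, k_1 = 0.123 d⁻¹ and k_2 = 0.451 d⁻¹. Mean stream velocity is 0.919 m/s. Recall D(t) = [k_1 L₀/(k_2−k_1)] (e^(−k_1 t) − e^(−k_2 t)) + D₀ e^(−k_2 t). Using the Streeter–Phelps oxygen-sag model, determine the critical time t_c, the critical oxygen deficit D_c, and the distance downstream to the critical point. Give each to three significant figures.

t_c ≈ 3.39 d; D_c ≈ 6.43 mg/L; x_c ≈ 269 km

With k_2/k_1 = 3.667 and 1 − D₀(k_2−k_1)/(k_1 L₀) = 0.8294,
t_c = ln(3.667 × 0.8294) / (0.451 − 0.123) = ln(3.041) / 0.3280 = 1.112/0.3280 = 3.391 d.
D_c = (k_1/k_2) L₀ e^(−k_1 t_c) = (0.123/0.451) × 35.8 × e^(−0.123×3.391) = 0.2727 × 35.8 × 0.6590 = 6.434 mg/L.
x_c = v t_c = 0.919 m/s × 3.391 d × 86400 s/d = 269300 m ≈ 269 km.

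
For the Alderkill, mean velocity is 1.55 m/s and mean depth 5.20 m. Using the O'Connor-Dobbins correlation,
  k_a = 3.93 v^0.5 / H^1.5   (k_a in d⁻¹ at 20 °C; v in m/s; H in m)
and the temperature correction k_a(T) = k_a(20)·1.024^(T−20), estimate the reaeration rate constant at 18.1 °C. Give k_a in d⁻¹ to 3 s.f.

k_a ≈ 0.394 d⁻¹

k_a(20) = 3.93 × 1.55^0.5 / 5.20^1.5 = 3.93 × 1.245 / 11.86 = 0.4126 d⁻¹.
k_a(18.1) = 0.4126 × 1.024^(18.1−20) = 0.4126 × 0.9559 = 0.3944 d⁻¹.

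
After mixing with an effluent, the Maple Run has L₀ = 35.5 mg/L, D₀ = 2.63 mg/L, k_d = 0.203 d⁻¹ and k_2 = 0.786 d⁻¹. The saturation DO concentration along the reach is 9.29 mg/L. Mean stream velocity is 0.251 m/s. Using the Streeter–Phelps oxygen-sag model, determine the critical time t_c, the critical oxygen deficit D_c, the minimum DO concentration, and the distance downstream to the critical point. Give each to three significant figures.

With k_2/k_d = 3.872 and 1 − D₀(k_2−k_d)/(k_d L₀) = 0.7872,
t_c = ln(3.872 × 0.7872) / (0.786 − 0.203) = ln(3.048) / 0.5830 = 1.115/0.5830 = 1.912 d.
L(t_c) = L₀ e^(−k_d t_c) = 35.5 × 0.6784 = 24.08 mg/L, and at the critical point k_2 D_c = k_d L, so D_c = (0.203/0.786) × 24.08 = 6.220 mg/L.
Minimum DO = C_s − D_c = 9.29 − 6.220 = 3.070 mg/L.
x_c = v t_c = 0.251 m/s × 1.912 d × 86400 s/d = 41460 m ≈ 41.5 km.

t_c ≈ 1.91 d; D_c ≈ 6.22 mg/L; min DO ≈ 3.07 mg/L; x_c ≈ 41.5 km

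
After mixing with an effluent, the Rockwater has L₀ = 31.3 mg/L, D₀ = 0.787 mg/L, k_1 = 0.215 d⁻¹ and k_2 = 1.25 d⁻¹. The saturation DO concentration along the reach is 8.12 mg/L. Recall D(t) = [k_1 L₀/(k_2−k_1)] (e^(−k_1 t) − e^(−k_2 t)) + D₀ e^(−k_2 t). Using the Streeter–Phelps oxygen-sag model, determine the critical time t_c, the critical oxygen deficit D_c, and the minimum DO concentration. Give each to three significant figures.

With k_2/k_1 = 5.814 and 1 − D₀(k_2−k_1)/(k_1 L₀) = 0.8790,
t_c = ln(5.814 × 0.8790) / (1.25 − 0.215) = ln(5.110) / 1.035 = 1.631/1.035 = 1.576 d.
D_c = (k_1/k_2) L₀ e^(−k_1 t_c) = (0.215/1.25) × 31.3 × e^(−0.215×1.576) = 0.1720 × 31.3 × 0.7126 = 3.836 mg/L.
Minimum DO = C_s − D_c = 8.12 − 3.836 = 4.284 mg/L.

t_c ≈ 1.58 d; D_c ≈ 3.84 mg/L; min DO ≈ 4.28 mg/L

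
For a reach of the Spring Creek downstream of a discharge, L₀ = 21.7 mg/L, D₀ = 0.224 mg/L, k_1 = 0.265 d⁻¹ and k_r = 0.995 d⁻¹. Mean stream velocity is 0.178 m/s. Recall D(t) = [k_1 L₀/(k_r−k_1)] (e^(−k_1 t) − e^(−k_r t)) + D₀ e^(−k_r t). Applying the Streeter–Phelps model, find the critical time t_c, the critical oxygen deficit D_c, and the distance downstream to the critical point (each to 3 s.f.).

t_c ≈ 1.77 d; D_c ≈ 3.61 mg/L; x_c ≈ 27.3 km

t_c = [1/(k_r−k_1)] ln[(k_r/k_1)(1 − D₀(k_r−k_1)/(k_1 L₀))]
= [1/(0.995−0.265)] ln[(0.995/0.265)(1 − 0.224×0.7300/(0.265×21.7))]
= (1/0.7300) ln[3.755 × 0.9716] = 1.370 × ln(3.648) = 1.370 × 1.294 = 1.773 d.
L(t_c) = L₀ e^(−k_1 t_c) = 21.7 × 0.6251 = 13.57 mg/L, and at the critical point k_r D_c = k_1 L, so D_c = (0.265/0.995) × 13.57 = 3.613 mg/L.
x_c = v t_c = 0.178 m/s × 1.773 d × 86400 s/d = 27260 m ≈ 27.3 km.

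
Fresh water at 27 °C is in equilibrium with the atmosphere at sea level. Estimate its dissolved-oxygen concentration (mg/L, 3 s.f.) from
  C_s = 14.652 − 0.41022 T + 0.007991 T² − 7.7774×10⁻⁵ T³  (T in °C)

C_s = 14.652 − 0.41022×27 + 0.007991×27² − 7.7774×10⁻⁵×27³ = 7.871 mg/L.

C_s ≈ 7.87 mg/L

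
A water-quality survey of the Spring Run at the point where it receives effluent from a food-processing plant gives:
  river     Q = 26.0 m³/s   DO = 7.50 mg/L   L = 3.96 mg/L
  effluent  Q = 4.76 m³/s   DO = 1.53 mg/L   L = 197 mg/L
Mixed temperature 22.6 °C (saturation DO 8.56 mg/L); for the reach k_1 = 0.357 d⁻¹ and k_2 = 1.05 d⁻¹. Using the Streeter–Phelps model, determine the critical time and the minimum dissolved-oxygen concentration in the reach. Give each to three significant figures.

t_c ≈ 1.38 d; minimum DO ≈ 1.54 mg/L

Mixed DO = (26.0×7.50 + 4.76×1.53)/(26.0+4.76) = 202.3/30.76 = 6.576 mg/L.
Mixed L₀ = (26.0×3.96 + 4.76×197)/(30.76) = 1041/30.76 = 33.83 mg/L.
Initial deficit D₀ = C_s − DO₀ = 8.56 − 6.576 = 1.984 mg/L.
t_c = (1/0.6930) ln[(1.05/0.357)(1 − 1.984×0.6930/(0.357×33.83))] = 1.443 × ln(2.606) = 1.382 d.
D_c = (0.357/1.05) × 33.83 × e^(−0.357×1.382) = 0.3400 × 33.83 × 0.6105 = 7.022 mg/L.
Minimum DO = 8.56 − 7.022 = 1.538 mg/L.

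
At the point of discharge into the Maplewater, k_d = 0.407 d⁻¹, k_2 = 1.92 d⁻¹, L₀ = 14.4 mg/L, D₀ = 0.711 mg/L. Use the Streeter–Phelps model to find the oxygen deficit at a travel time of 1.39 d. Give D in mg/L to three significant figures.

k_d L₀/(k_2−k_d) = 0.407×14.4/(1.92−0.407) = 5.861/1.513 = 3.874 mg/L.
e^(−k_d t) = e^(−0.407×1.390) = 0.5679; e^(−k_2 t) = e^(−1.92×1.390) = 0.06934.
D = 3.874 × (0.5679 − 0.06934) + 0.711 × 0.06934 = 1.931 + 0.04930 = 1.981 mg/L.

D ≈ 1.98 mg/L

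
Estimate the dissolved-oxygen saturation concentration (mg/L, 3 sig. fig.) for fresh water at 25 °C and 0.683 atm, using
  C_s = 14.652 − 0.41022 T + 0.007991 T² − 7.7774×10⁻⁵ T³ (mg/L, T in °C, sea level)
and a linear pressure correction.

At sea level: C_s = 14.652 − 0.41022×25 + 0.007991×25² − 7.7774×10⁻⁵×25³ = 8.176 mg/L.
Pressure correction: C_s' = 8.176 × 0.683 = 5.584 mg/L.

C_s ≈ 5.58 mg/L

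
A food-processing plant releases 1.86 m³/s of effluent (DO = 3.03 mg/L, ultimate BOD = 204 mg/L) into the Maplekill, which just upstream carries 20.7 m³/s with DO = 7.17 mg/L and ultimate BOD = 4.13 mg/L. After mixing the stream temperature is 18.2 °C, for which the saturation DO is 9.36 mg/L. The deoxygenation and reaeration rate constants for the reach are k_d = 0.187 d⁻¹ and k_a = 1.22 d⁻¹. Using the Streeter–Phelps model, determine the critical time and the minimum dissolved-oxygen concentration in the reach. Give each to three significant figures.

t_c ≈ 0.717 d; minimum DO ≈ 6.60 mg/L

Mixed DO = (20.7×7.17 + 1.86×3.03)/(20.7+1.86) = 154.1/22.56 = 6.829 mg/L.
Mixed L₀ = (20.7×4.13 + 1.86×204)/(22.56) = 464.9/22.56 = 20.61 mg/L.
Initial deficit D₀ = C_s − DO₀ = 9.36 − 6.829 = 2.531 mg/L.
t_c = (1/1.033) ln[(1.22/0.187)(1 − 2.531×1.033/(0.187×20.61))] = 0.9681 × ln(2.097) = 0.7170 d.
D_c = (0.187/1.22) × 20.61 × e^(−0.187×0.7170) = 0.1533 × 20.61 × 0.8745 = 2.762 mg/L.
Minimum DO = 9.36 − 2.762 = 6.598 mg/L.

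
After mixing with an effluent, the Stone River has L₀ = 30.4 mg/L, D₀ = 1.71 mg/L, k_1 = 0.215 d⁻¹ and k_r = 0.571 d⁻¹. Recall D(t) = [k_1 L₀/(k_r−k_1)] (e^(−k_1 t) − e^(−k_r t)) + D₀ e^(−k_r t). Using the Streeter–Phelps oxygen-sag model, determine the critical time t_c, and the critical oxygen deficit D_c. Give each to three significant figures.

t_c ≈ 2.47 d; D_c ≈ 6.73 mg/L

At the critical point dD/dt = 0, so k_1 L₀ e^(−k_1 t) = k_r D. Substituting D(t) from the Streeter–Phelps equation and solving for t gives
t_c = ln[(k_r/k_1)(1 − D₀(k_r−k_1)/(k_1 L₀))] / (k_r−k_1).
Here k_r−k_1 = 0.3560 d⁻¹ and 1 − D₀(k_r−k_1)/(k_1 L₀) = 1 − 1.71×0.3560/(0.215×30.4) = 0.9069, so
t_c = ln(2.656 × 0.9069) / 0.3560 = 0.8790 / 0.3560 = 2.469 d.
L(t_c) = L₀ e^(−k_1 t_c) = 30.4 × 0.5881 = 17.88 mg/L, and at the critical point k_r D_c = k_1 L, so D_c = (0.215/0.571) × 17.88 = 6.732 mg/L.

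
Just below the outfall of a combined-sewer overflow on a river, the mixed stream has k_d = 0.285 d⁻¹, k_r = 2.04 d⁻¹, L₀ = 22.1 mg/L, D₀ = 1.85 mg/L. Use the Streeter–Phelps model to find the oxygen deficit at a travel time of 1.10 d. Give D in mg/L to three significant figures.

k_d L₀/(k_r−k_d) = 0.285×22.1/(2.04−0.285) = 6.298/1.755 = 3.589 mg/L.
e^(−k_d t) = e^(−0.285×1.100) = 0.7309; e^(−k_r t) = e^(−2.04×1.100) = 0.1060.
D = 3.589 × (0.7309 − 0.1060) + 1.85 × 0.1060 = 2.243 + 0.1962 = 2.439 mg/L.

D ≈ 2.44 mg/L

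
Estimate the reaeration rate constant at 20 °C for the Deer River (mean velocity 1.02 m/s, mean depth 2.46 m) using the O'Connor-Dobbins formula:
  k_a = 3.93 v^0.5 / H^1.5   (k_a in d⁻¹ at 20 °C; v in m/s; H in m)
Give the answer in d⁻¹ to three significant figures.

k_a = 3.93 × 1.02^0.5 / 2.46^1.5 = 3.93 × 1.010 / 3.858 = 1.029 d⁻¹.

k_a ≈ 1.03 d⁻¹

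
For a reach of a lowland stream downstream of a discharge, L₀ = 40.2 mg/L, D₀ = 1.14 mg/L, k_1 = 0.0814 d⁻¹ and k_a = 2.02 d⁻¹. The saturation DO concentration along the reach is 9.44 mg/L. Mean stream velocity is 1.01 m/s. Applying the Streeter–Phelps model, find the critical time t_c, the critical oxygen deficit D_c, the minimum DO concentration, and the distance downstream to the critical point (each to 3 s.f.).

At the critical point dD/dt = 0, so k_1 L₀ e^(−k_1 t) = k_a D. Substituting D(t) from the Streeter–Phelps equation and solving for t gives
t_c = ln[(k_a/k_1)(1 − D₀(k_a−k_1)/(k_1 L₀))] / (k_a−k_1).
Here k_a−k_1 = 1.939 d⁻¹ and 1 − D₀(k_a−k_1)/(k_1 L₀) = 1 − 1.14×1.939/(0.0814×40.2) = 0.3246, so
t_c = ln(24.82 × 0.3246) / 1.939 = 2.086 / 1.939 = 1.076 d.
D_c = (k_1/k_a) L₀ e^(−k_1 t_c) = (0.0814/2.02) × 40.2 × e^(−0.0814×1.076) = 0.04030 × 40.2 × 0.9161 = 1.484 mg/L.
Minimum DO = C_s − D_c = 9.44 − 1.484 = 7.956 mg/L.
x_c = v t_c = 1.01 m/s × 1.076 d × 86400 s/d = 93920 m ≈ 93.9 km.

t_c ≈ 1.08 d; D_c ≈ 1.48 mg/L; min DO ≈ 7.96 mg/L; x_c ≈ 93.9 km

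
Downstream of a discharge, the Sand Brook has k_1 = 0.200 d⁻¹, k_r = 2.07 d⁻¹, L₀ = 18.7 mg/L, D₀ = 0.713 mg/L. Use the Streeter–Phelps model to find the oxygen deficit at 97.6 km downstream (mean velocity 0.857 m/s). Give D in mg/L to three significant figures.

D ≈ 1.45 mg/L

Travel time t = x/v = 97.6 km / (0.857 m/s) = 97600 m / 0.857 m/s = 113900 s = 1.318 d.
k_1 L₀/(k_r−k_1) = 0.200×18.7/(2.07−0.200) = 3.740/1.870 = 2.000 mg/L.
e^(−k_1 t) = e^(−0.200×1.318) = 0.7683; e^(−k_r t) = e^(−2.07×1.318) = 0.06532.
D = 2.000 × (0.7683 − 0.06532) + 0.713 × 0.06532 = 1.406 + 0.04657 = 1.452 mg/L.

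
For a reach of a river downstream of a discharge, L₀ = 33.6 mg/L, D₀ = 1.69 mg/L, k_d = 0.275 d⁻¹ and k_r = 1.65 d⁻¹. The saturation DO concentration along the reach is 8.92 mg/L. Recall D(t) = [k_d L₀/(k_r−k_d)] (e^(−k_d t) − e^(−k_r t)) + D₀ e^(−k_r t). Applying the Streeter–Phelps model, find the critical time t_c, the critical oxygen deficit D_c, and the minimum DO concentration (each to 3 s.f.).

t_c ≈ 1.09 d; D_c ≈ 4.15 mg/L; min DO ≈ 4.77 mg/L

With k_r/k_d = 6.000 and 1 − D₀(k_r−k_d)/(k_d L₀) = 0.7485,
t_c = ln(6.000 × 0.7485) / (1.65 − 0.275) = ln(4.491) / 1.375 = 1.502/1.375 = 1.092 d.
D_c = (k_d/k_r) L₀ e^(−k_d t_c) = (0.275/1.65) × 33.6 × e^(−0.275×1.092) = 0.1667 × 33.6 × 0.7405 = 4.147 mg/L.
Minimum DO = C_s − D_c = 8.92 − 4.147 = 4.773 mg/L.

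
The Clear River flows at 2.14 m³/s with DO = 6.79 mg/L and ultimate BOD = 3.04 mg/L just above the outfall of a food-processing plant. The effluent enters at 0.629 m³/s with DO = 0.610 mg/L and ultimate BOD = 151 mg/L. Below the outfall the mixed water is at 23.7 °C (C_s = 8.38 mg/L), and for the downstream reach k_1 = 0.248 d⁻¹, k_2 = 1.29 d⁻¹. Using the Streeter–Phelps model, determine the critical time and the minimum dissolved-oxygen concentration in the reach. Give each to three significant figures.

Mixed DO = (2.14×6.79 + 0.629×0.610)/(2.14+0.629) = 14.91/2.769 = 5.386 mg/L.
Mixed L₀ = (2.14×3.04 + 0.629×151)/(2.769) = 101.5/2.769 = 36.65 mg/L.
Initial deficit D₀ = C_s − DO₀ = 8.38 − 5.386 = 2.994 mg/L.
t_c = (1/1.042) ln[(1.29/0.248)(1 − 2.994×1.042/(0.248×36.65))] = 0.9597 × ln(3.416) = 1.179 d.
D_c = (0.248/1.29) × 36.65 × e^(−0.248×1.179) = 0.1922 × 36.65 × 0.7465 = 5.260 mg/L.
Minimum DO = 8.38 − 5.260 = 3.120 mg/L.

t_c ≈ 1.18 d; minimum DO ≈ 3.12 mg/L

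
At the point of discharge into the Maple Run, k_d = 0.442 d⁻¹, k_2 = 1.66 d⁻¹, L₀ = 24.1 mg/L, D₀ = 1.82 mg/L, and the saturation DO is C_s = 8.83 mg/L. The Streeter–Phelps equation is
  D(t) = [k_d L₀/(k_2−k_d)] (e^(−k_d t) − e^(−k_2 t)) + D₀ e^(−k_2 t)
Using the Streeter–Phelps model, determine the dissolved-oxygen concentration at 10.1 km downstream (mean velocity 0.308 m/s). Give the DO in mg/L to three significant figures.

DO ≈ 5.12 mg/L

Travel time t = x/v = 10.1 km / (0.308 m/s) = 10100 m / 0.308 m/s = 32790 s = 0.3795 d.
k_d L₀/(k_2−k_d) = 0.442×24.1/(1.66−0.442) = 10.65/1.218 = 8.746 mg/L.
e^(−k_d t) = e^(−0.442×0.3795) = 0.8456; e^(−k_2 t) = e^(−1.66×0.3795) = 0.5326.
D = 8.746 × (0.8456 − 0.5326) + 1.82 × 0.5326 = 2.737 + 0.9693 = 3.707 mg/L.
DO = C_s − D = 8.83 − 3.707 = 5.123 mg/L.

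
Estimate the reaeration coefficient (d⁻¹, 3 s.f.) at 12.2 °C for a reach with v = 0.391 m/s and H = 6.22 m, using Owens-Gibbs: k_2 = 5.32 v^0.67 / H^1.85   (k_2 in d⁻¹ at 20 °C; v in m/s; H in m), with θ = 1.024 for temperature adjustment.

k_2 ≈ 0.0801 d⁻¹

k_2(20) = 5.32 × 0.391^0.67 / 6.22^1.85 = 5.32 × 0.5330 / 29.41 = 0.09642 d⁻¹.
k_2(12.2) = 0.09642 × 1.024^(12.2−20) = 0.09642 × 0.8311 = 0.08013 d⁻¹.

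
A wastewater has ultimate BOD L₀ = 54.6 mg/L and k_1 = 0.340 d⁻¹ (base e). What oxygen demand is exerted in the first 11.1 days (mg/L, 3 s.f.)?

y_t = L₀(1 − e^(−k_1 t)) = 54.6 × (1 − e^(−0.340×11.1))
= 54.6 × (1 − 0.02296) = 54.6 × 0.9770 = 53.35 mg/L.

y ≈ 53.3 mg/L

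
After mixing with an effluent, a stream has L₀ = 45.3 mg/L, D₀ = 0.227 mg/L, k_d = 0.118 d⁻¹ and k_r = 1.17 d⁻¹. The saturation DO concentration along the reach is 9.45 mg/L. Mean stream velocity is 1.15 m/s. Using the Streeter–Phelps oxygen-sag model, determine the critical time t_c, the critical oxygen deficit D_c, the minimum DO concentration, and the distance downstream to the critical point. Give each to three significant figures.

t_c ≈ 2.14 d; D_c ≈ 3.55 mg/L; min DO ≈ 5.90 mg/L; x_c ≈ 212 km

At the critical point dD/dt = 0, so k_d L₀ e^(−k_d t) = k_r D. Substituting D(t) from the Streeter–Phelps equation and solving for t gives
t_c = ln[(k_r/k_d)(1 − D₀(k_r−k_d)/(k_d L₀))] / (k_r−k_d).
Here k_r−k_d = 1.052 d⁻¹ and 1 − D₀(k_r−k_d)/(k_d L₀) = 1 − 0.227×1.052/(0.118×45.3) = 0.9553, so
t_c = ln(9.915 × 0.9553) / 1.052 = 2.248 / 1.052 = 2.137 d.
L(t_c) = L₀ e^(−k_d t_c) = 45.3 × 0.7771 = 35.20 mg/L, and at the critical point k_r D_c = k_d L, so D_c = (0.118/1.17) × 35.20 = 3.550 mg/L.
Minimum DO = C_s − D_c = 9.45 − 3.550 = 5.900 mg/L.
x_c = v t_c = 1.15 m/s × 2.137 d × 86400 s/d = 212400 m ≈ 212 km.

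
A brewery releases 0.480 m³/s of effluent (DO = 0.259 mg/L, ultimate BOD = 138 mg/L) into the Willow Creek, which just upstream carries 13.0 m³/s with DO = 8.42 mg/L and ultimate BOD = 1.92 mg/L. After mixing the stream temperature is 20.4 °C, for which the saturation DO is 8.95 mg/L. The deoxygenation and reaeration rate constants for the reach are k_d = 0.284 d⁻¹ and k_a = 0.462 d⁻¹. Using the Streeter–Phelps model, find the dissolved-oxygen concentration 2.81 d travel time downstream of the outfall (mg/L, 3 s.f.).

DO ≈ 6.81 mg/L

Mixed DO = (13.0×8.42 + 0.480×0.259)/(13.0+0.480) = 109.6/13.48 = 8.129 mg/L.
Mixed L₀ = (13.0×1.92 + 0.480×138)/(13.48) = 91.20/13.48 = 6.766 mg/L.
Initial deficit D₀ = C_s − DO₀ = 8.95 − 8.129 = 0.8206 mg/L.
D(2.81) = [0.284×6.766/(0.462−0.284)](e^(−0.284×2.81) − e^(−0.462×2.81)) + 0.8206 e^(−0.462×2.81)
= 10.79 × (0.4502 − 0.2730) + 0.8206 × 0.2730 = 2.137 mg/L.
DO = 8.95 − 2.137 = 6.813 mg/L.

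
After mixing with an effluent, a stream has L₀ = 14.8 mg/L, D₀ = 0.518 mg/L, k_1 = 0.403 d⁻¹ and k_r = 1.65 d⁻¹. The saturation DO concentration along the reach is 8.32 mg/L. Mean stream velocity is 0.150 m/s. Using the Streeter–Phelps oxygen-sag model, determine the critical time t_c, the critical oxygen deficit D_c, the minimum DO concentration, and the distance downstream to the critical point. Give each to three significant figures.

t_c ≈ 1.04 d; D_c ≈ 2.38 mg/L; min DO ≈ 5.94 mg/L; x_c ≈ 13.5 km

t_c = [1/(k_r−k_1)] ln[(k_r/k_1)(1 − D₀(k_r−k_1)/(k_1 L₀))]
= [1/(1.65−0.403)] ln[(1.65/0.403)(1 − 0.518×1.247/(0.403×14.8))]
= (1/1.247) ln[4.094 × 0.8917] = 0.8019 × ln(3.651) = 0.8019 × 1.295 = 1.038 d.
L(t_c) = L₀ e^(−k_1 t_c) = 14.8 × 0.6580 = 9.739 mg/L, and at the critical point k_r D_c = k_1 L, so D_c = (0.403/1.65) × 9.739 = 2.379 mg/L.
Minimum DO = C_s − D_c = 8.32 − 2.379 = 5.941 mg/L.
x_c = v t_c = 0.150 m/s × 1.038 d × 86400 s/d = 13460 m ≈ 13.5 km.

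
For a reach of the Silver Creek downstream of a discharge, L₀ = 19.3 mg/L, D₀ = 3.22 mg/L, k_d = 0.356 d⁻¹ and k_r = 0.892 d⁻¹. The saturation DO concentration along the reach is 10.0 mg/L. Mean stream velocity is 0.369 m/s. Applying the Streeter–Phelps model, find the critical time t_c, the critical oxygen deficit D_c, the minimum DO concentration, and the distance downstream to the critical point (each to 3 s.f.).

t_c ≈ 1.17 d; D_c ≈ 5.07 mg/L; min DO ≈ 4.93 mg/L; x_c ≈ 37.4 km

With k_r/k_d = 2.506 and 1 − D₀(k_r−k_d)/(k_d L₀) = 0.7488,
t_c = ln(2.506 × 0.7488) / (0.892 − 0.356) = ln(1.876) / 0.5360 = 0.6293/0.5360 = 1.174 d.
L(t_c) = L₀ e^(−k_d t_c) = 19.3 × 0.6584 = 12.71 mg/L, and at the critical point k_r D_c = k_d L, so D_c = (0.356/0.892) × 12.71 = 5.071 mg/L.
Minimum DO = C_s − D_c = 10.0 − 5.071 = 4.929 mg/L.
x_c = v t_c = 0.369 m/s × 1.174 d × 86400 s/d = 37430 m ≈ 37.4 km.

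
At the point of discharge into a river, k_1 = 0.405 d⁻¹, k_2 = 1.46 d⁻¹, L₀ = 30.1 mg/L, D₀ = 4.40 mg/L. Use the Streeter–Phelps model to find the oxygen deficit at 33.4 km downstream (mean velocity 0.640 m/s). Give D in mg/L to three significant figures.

D ≈ 6.09 mg/L

Travel time t = x/v = 33.4 km / (0.640 m/s) = 33400 m / 0.640 m/s = 52190 s = 0.6040 d.
k_1 L₀/(k_2−k_1) = 0.405×30.1/(1.46−0.405) = 12.19/1.055 = 11.55 mg/L.
e^(−k_1 t) = e^(−0.405×0.6040) = 0.7830; e^(−k_2 t) = e^(−1.46×0.6040) = 0.4140.
D = 11.55 × (0.7830 − 0.4140) + 4.40 × 0.4140 = 4.264 + 1.822 = 6.085 mg/L.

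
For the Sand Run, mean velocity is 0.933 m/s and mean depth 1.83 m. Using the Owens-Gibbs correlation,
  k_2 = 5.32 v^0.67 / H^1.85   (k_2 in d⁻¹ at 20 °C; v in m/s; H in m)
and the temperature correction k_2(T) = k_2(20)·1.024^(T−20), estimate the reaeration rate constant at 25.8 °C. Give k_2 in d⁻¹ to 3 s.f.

k_2(20) = 5.32 × 0.933^0.67 / 1.83^1.85 = 5.32 × 0.9546 / 3.059 = 1.660 d⁻¹.
k_2(25.8) = 1.660 × 1.024^(25.8−20) = 1.660 × 1.147 = 1.905 d⁻¹.

k_2 ≈ 1.91 d⁻¹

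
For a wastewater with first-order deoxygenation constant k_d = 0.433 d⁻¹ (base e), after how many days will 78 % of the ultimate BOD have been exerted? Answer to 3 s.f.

y/L₀ = 1 − e^(−k_d t) = 0.78 ⇒ e^(−k_d t) = 0.220
t = −ln(0.220) / 0.433 = 1.514 / 0.433 = 3.497 d.

t ≈ 3.50 d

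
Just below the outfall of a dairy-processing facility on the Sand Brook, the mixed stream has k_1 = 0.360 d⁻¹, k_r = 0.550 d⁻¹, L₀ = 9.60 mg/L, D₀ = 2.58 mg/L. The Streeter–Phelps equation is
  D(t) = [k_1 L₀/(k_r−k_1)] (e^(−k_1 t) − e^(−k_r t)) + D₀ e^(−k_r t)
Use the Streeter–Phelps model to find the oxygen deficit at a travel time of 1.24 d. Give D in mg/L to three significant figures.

D ≈ 3.75 mg/L

k_1 L₀/(k_r−k_1) = 0.360×9.60/(0.550−0.360) = 3.456/0.1900 = 18.19 mg/L.
e^(−k_1 t) = e^(−0.360×1.240) = 0.6399; e^(−k_r t) = e^(−0.550×1.240) = 0.5056.
D = 18.19 × (0.6399 − 0.5056) + 2.58 × 0.5056 = 2.443 + 1.304 = 3.748 mg/L.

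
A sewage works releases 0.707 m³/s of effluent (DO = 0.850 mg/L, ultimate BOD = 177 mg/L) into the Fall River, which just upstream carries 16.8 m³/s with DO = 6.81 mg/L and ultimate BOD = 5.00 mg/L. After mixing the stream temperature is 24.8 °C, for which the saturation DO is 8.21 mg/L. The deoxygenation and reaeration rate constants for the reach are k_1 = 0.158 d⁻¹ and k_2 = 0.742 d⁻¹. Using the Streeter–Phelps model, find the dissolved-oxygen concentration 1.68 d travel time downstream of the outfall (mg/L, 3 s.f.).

DO ≈ 6.19 mg/L

Mixed DO = (16.8×6.81 + 0.707×0.850)/(16.8+0.707) = 115.0/17.51 = 6.569 mg/L.
Mixed L₀ = (16.8×5.00 + 0.707×177)/(17.51) = 209.1/17.51 = 11.95 mg/L.
Initial deficit D₀ = C_s − DO₀ = 8.21 − 6.569 = 1.641 mg/L.
D(1.68) = [0.158×11.95/(0.742−0.158)](e^(−0.158×1.68) − e^(−0.742×1.68)) + 1.641 e^(−0.742×1.68)
= 3.232 × (0.7669 − 0.2875) + 1.641 × 0.2875 = 2.021 mg/L.
DO = 8.21 − 2.021 = 6.189 mg/L.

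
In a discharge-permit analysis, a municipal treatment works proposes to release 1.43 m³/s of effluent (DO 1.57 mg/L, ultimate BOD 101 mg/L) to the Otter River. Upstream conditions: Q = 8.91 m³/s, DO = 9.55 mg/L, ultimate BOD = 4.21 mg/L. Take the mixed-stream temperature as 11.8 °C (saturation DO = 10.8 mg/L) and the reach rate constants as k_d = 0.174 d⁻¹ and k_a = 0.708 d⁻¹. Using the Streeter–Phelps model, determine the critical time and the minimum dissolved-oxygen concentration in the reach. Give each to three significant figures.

t_c ≈ 1.64 d; minimum DO ≈ 7.55 mg/L

Mixed DO = (8.91×9.55 + 1.43×1.57)/(8.91+1.43) = 87.34/10.34 = 8.446 mg/L.
Mixed L₀ = (8.91×4.21 + 1.43×101)/(10.34) = 181.9/10.34 = 17.60 mg/L.
Initial deficit D₀ = C_s − DO₀ = 10.8 − 8.446 = 2.354 mg/L.
t_c = (1/0.5340) ln[(0.708/0.174)(1 − 2.354×0.5340/(0.174×17.60))] = 1.873 × ln(2.399) = 1.638 d.
D_c = (0.174/0.708) × 17.60 × e^(−0.174×1.638) = 0.2458 × 17.60 × 0.7520 = 3.252 mg/L.
Minimum DO = 10.8 − 3.252 = 7.548 mg/L.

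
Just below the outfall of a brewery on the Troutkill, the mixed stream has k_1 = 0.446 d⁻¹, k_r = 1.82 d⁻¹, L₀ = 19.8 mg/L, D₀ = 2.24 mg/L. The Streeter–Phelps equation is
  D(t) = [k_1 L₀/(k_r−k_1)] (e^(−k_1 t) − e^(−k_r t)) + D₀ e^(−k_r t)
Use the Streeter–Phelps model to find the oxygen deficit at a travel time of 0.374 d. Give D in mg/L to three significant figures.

k_1 L₀/(k_r−k_1) = 0.446×19.8/(1.82−0.446) = 8.831/1.374 = 6.427 mg/L.
e^(−k_1 t) = e^(−0.446×0.3740) = 0.8464; e^(−k_r t) = e^(−1.82×0.3740) = 0.5063.
D = 6.427 × (0.8464 − 0.5063) + 2.24 × 0.5063 = 2.186 + 1.134 = 3.320 mg/L.

D ≈ 3.32 mg/L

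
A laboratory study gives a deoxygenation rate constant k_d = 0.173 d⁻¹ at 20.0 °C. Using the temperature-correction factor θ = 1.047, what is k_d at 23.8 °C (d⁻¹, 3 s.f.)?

k_d ≈ 0.206 d⁻¹

k_d(T₂) = k_d(T₁) · θ^(T₂−T₁) = 0.173 × 1.047^(23.8−20.0)
= 0.173 × 1.047^3.80 = 0.173 × 1.191 = 0.2060 d⁻¹.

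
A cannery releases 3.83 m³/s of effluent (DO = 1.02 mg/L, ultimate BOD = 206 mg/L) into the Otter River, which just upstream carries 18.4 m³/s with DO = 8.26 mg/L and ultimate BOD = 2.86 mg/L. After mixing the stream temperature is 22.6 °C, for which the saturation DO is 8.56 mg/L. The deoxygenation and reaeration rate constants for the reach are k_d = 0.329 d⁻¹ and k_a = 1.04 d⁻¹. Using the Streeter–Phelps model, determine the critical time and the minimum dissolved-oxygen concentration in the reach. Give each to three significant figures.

t_c ≈ 1.49 d; minimum DO ≈ 1.22 mg/L

Mixed DO = (18.4×8.26 + 3.83×1.02)/(18.4+3.83) = 155.9/22.23 = 7.013 mg/L.
Mixed L₀ = (18.4×2.86 + 3.83×206)/(22.23) = 841.6/22.23 = 37.86 mg/L.
Initial deficit D₀ = C_s − DO₀ = 8.56 − 7.013 = 1.547 mg/L.
t_c = (1/0.7110) ln[(1.04/0.329)(1 − 1.547×0.7110/(0.329×37.86))] = 1.406 × ln(2.882) = 1.489 d.
D_c = (0.329/1.04) × 37.86 × e^(−0.329×1.489) = 0.3163 × 37.86 × 0.6128 = 7.339 mg/L.
Minimum DO = 8.56 − 7.339 = 1.221 mg/L.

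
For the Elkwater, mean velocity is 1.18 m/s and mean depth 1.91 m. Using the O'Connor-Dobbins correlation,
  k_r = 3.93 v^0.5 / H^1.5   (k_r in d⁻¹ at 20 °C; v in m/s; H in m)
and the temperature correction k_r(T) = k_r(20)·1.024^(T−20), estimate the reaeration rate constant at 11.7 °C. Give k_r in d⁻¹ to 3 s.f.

k_r ≈ 1.33 d⁻¹

k_r(20) = 3.93 × 1.18^0.5 / 1.91^1.5 = 3.93 × 1.086 / 2.640 = 1.617 d⁻¹.
k_r(11.7) = 1.617 × 1.024^(11.7−20) = 1.617 × 0.8213 = 1.328 d⁻¹.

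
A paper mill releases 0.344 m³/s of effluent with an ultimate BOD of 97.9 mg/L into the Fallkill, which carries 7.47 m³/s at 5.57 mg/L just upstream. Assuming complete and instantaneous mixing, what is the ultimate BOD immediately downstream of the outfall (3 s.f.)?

9.63 mg/L

Flow-weighted mixing: C = (Q_r C_r + Q_w C_w)/(Q_r + Q_w)
= (7.47×5.57 + 0.344×97.9)/(7.47 + 0.344) = 75.29/7.814 = 9.635 mg/L.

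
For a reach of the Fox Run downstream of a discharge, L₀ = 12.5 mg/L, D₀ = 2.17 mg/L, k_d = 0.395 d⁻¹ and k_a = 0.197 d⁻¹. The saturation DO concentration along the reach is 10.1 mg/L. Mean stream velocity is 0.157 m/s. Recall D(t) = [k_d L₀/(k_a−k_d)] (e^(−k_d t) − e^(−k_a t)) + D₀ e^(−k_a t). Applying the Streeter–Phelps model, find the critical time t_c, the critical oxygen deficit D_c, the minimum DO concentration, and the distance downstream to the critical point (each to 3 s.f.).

With k_a/k_d = 0.4987 and 1 − D₀(k_a−k_d)/(k_d L₀) = 1.087,
t_c = ln(0.4987 × 1.087) / (0.197 − 0.395) = ln(0.5421) / -0.1980 = -0.6122/-0.1980 = 3.092 d.
D_c = (k_d/k_a) L₀ e^(−k_d t_c) = (0.395/0.197) × 12.5 × e^(−0.395×3.092) = 2.005 × 12.5 × 0.2948 = 7.389 mg/L.
Minimum DO = C_s − D_c = 10.1 − 7.389 = 2.711 mg/L.
x_c = v t_c = 0.157 m/s × 3.092 d × 86400 s/d = 41940 m ≈ 41.9 km.

t_c ≈ 3.09 d; D_c ≈ 7.39 mg/L; min DO ≈ 2.71 mg/L; x_c ≈ 41.9 km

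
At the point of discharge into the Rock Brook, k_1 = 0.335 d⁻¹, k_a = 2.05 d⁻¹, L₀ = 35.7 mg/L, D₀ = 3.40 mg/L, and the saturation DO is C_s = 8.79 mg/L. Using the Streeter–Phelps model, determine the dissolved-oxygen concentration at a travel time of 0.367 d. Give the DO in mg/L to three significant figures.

k_1 L₀/(k_a−k_1) = 0.335×35.7/(2.05−0.335) = 11.96/1.715 = 6.973 mg/L.
e^(−k_1 t) = e^(−0.335×0.3670) = 0.8843; e^(−k_a t) = e^(−2.05×0.3670) = 0.4713.
D = 6.973 × (0.8843 − 0.4713) + 3.40 × 0.4713 = 2.880 + 1.602 = 4.483 mg/L.
DO = C_s − D = 8.79 − 4.483 = 4.307 mg/L.

DO ≈ 4.31 mg/L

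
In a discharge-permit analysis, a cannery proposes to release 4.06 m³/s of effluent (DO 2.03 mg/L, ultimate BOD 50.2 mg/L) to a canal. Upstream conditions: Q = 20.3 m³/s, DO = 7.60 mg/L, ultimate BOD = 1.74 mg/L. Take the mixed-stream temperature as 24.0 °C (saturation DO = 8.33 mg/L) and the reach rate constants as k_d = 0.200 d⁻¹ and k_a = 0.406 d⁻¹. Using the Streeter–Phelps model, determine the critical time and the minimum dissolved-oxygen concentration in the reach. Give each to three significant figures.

Mixed DO = (20.3×7.60 + 4.06×2.03)/(20.3+4.06) = 162.5/24.36 = 6.672 mg/L.
Mixed L₀ = (20.3×1.74 + 4.06×50.2)/(24.36) = 239.1/24.36 = 9.817 mg/L.
Initial deficit D₀ = C_s − DO₀ = 8.33 − 6.672 = 1.658 mg/L.
t_c = (1/0.2060) ln[(0.406/0.200)(1 − 1.658×0.2060/(0.200×9.817))] = 4.854 × ln(1.677) = 2.509 d.
D_c = (0.200/0.406) × 9.817 × e^(−0.200×2.509) = 0.4926 × 9.817 × 0.6054 = 2.928 mg/L.
Minimum DO = 8.33 − 2.928 = 5.402 mg/L.

t_c ≈ 2.51 d; minimum DO ≈ 5.40 mg/L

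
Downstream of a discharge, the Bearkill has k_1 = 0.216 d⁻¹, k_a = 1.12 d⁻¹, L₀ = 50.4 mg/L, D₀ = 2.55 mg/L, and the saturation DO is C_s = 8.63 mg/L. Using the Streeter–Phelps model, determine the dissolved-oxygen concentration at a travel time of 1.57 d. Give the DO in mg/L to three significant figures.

k_1 L₀/(k_a−k_1) = 0.216×50.4/(1.12−0.216) = 10.89/0.9040 = 12.04 mg/L.
e^(−k_1 t) = e^(−0.216×1.570) = 0.7124; e^(−k_a t) = e^(−1.12×1.570) = 0.1723.
D = 12.04 × (0.7124 − 0.1723) + 2.55 × 0.1723 = 6.504 + 0.4394 = 6.943 mg/L.
DO = C_s − D = 8.63 − 6.943 = 1.687 mg/L.

DO ≈ 1.69 mg/L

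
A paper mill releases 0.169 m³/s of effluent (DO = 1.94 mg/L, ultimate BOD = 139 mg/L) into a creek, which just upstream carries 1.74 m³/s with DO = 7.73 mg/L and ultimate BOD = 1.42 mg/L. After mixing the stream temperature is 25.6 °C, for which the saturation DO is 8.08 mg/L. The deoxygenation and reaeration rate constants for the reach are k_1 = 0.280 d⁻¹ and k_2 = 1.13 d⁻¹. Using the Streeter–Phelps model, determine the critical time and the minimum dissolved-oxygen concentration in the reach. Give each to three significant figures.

t_c ≈ 1.39 d; minimum DO ≈ 5.80 mg/L

Mixed DO = (1.74×7.73 + 0.169×1.94)/(1.74+0.169) = 13.78/1.909 = 7.217 mg/L.
Mixed L₀ = (1.74×1.42 + 0.169×139)/(1.909) = 25.96/1.909 = 13.60 mg/L.
Initial deficit D₀ = C_s − DO₀ = 8.08 − 7.217 = 0.8626 mg/L.
t_c = (1/0.8500) ln[(1.13/0.280)(1 − 0.8626×0.8500/(0.280×13.60))] = 1.176 × ln(3.259) = 1.390 d.
D_c = (0.280/1.13) × 13.60 × e^(−0.280×1.390) = 0.2478 × 13.60 × 0.6776 = 2.284 mg/L.
Minimum DO = 8.08 − 2.284 = 5.796 mg/L.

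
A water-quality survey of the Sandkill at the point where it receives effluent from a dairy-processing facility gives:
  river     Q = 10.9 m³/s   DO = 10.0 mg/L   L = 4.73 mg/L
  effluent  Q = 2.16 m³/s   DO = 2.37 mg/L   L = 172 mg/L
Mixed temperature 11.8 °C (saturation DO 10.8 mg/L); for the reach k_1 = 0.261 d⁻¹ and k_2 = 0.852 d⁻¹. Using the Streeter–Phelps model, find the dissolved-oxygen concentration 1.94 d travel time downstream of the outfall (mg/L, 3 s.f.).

Mixed DO = (10.9×10.0 + 2.16×2.37)/(10.9+2.16) = 114.1/13.06 = 8.738 mg/L.
Mixed L₀ = (10.9×4.73 + 2.16×172)/(13.06) = 423.1/13.06 = 32.39 mg/L.
Initial deficit D₀ = C_s − DO₀ = 10.8 − 8.738 = 2.062 mg/L.
D(1.94) = [0.261×32.39/(0.852−0.261)](e^(−0.261×1.94) − e^(−0.852×1.94)) + 2.062 e^(−0.852×1.94)
= 14.31 × (0.6027 − 0.1915) + 2.062 × 0.1915 = 6.278 mg/L.
DO = 10.8 − 6.278 = 4.522 mg/L.

DO ≈ 4.52 mg/L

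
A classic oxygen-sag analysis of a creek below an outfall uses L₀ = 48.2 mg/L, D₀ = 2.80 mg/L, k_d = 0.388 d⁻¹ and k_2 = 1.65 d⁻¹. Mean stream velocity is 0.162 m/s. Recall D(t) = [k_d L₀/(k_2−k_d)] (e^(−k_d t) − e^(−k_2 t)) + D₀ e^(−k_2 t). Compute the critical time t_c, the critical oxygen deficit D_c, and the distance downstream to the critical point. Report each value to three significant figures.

At the critical point dD/dt = 0, so k_d L₀ e^(−k_d t) = k_2 D. Substituting D(t) from the Streeter–Phelps equation and solving for t gives
t_c = ln[(k_2/k_d)(1 − D₀(k_2−k_d)/(k_d L₀))] / (k_2−k_d).
Here k_2−k_d = 1.262 d⁻¹ and 1 − D₀(k_2−k_d)/(k_d L₀) = 1 − 2.80×1.262/(0.388×48.2) = 0.8111, so
t_c = ln(4.253 × 0.8111) / 1.262 = 1.238 / 1.262 = 0.9811 d.
D_c = (k_d/k_2) L₀ e^(−k_d t_c) = (0.388/1.65) × 48.2 × e^(−0.388×0.9811) = 0.2352 × 48.2 × 0.6834 = 7.746 mg/L.
x_c = v t_c = 0.162 m/s × 0.9811 d × 86400 s/d = 13730 m ≈ 13.7 km.

t_c ≈ 0.981 d; D_c ≈ 7.75 mg/L; x_c ≈ 13.7 km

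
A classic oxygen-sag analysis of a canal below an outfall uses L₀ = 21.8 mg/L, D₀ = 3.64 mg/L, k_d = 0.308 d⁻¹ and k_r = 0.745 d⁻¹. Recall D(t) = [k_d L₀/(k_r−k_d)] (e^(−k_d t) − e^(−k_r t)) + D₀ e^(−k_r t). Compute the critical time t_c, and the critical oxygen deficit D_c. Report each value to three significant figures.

t_c ≈ 1.40 d; D_c ≈ 5.85 mg/L

With k_r/k_d = 2.419 and 1 − D₀(k_r−k_d)/(k_d L₀) = 0.7631,
t_c = ln(2.419 × 0.7631) / (0.745 − 0.308) = ln(1.846) / 0.4370 = 0.6129/0.4370 = 1.403 d.
D_c = (k_d/k_r) L₀ e^(−k_d t_c) = (0.308/0.745) × 21.8 × e^(−0.308×1.403) = 0.4134 × 21.8 × 0.6492 = 5.851 mg/L.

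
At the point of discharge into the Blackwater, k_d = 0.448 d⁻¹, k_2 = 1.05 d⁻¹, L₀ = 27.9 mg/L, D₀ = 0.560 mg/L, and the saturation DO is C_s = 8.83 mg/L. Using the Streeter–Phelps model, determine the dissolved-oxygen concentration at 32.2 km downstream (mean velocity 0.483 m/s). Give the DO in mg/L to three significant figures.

Travel time t = x/v = 32.2 km / (0.483 m/s) = 32200 m / 0.483 m/s = 66670 s = 0.7716 d.
k_d L₀/(k_2−k_d) = 0.448×27.9/(1.05−0.448) = 12.50/0.6020 = 20.76 mg/L.
e^(−k_d t) = e^(−0.448×0.7716) = 0.7077; e^(−k_2 t) = e^(−1.05×0.7716) = 0.4448.
D = 20.76 × (0.7077 − 0.4448) + 0.560 × 0.4448 = 5.460 + 0.2491 = 5.709 mg/L.
DO = C_s − D = 8.83 − 5.709 = 3.121 mg/L.

DO ≈ 3.12 mg/L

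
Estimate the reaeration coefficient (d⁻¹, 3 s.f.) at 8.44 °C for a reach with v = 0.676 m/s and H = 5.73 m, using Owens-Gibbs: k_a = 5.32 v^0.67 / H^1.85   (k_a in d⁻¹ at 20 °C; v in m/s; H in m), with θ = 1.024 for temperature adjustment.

k_a ≈ 0.123 d⁻¹

k_a(20) = 5.32 × 0.676^0.67 / 5.73^1.85 = 5.32 × 0.7692 / 25.27 = 0.1620 d⁻¹.
k_a(8.44) = 0.1620 × 1.024^(8.44−20) = 0.1620 × 0.7602 = 0.1231 d⁻¹.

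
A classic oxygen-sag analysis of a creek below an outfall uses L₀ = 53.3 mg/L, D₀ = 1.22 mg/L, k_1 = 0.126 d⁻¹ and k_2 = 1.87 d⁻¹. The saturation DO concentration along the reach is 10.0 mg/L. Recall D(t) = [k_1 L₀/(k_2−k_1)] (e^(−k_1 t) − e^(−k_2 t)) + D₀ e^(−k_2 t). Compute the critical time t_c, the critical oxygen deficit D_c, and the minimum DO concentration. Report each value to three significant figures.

t_c ≈ 1.33 d; D_c ≈ 3.04 mg/L; min DO ≈ 6.96 mg/L

t_c = [1/(k_2−k_1)] ln[(k_2/k_1)(1 − D₀(k_2−k_1)/(k_1 L₀))]
= [1/(1.87−0.126)] ln[(1.87/0.126)(1 − 1.22×1.744/(0.126×53.3))]
= (1/1.744) ln[14.84 × 0.6832] = 0.5734 × ln(10.14) = 0.5734 × 2.316 = 1.328 d.
L(t_c) = L₀ e^(−k_1 t_c) = 53.3 × 0.8459 = 45.09 mg/L, and at the critical point k_2 D_c = k_1 L, so D_c = (0.126/1.87) × 45.09 = 3.038 mg/L.
Minimum DO = C_s − D_c = 10.0 − 3.038 = 6.962 mg/L.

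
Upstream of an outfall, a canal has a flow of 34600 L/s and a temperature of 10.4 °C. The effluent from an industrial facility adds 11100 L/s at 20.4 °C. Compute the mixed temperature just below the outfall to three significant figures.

12.8 °C

Flow-weighted mixing: C = (Q_r C_r + Q_w C_w)/(Q_r + Q_w)
= (34600×10.4 + 11100×20.4)/(34600 + 11100) = 586300/45700 = 12.83 °C.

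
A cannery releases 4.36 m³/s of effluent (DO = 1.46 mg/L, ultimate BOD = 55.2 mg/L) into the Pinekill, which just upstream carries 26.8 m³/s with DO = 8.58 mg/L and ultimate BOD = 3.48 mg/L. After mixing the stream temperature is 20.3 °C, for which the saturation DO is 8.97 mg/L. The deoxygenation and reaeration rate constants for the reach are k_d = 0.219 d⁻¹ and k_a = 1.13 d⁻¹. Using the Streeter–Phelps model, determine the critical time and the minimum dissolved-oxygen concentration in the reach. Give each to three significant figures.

t_c ≈ 0.953 d; minimum DO ≈ 7.28 mg/L

Mixed DO = (26.8×8.58 + 4.36×1.46)/(26.8+4.36) = 236.3/31.16 = 7.584 mg/L.
Mixed L₀ = (26.8×3.48 + 4.36×55.2)/(31.16) = 333.9/31.16 = 10.72 mg/L.
Initial deficit D₀ = C_s − DO₀ = 8.97 − 7.584 = 1.386 mg/L.
t_c = (1/0.9110) ln[(1.13/0.219)(1 − 1.386×0.9110/(0.219×10.72))] = 1.098 × ln(2.383) = 0.9534 d.
D_c = (0.219/1.13) × 10.72 × e^(−0.219×0.9534) = 0.1938 × 10.72 × 0.8116 = 1.686 mg/L.
Minimum DO = 8.97 − 1.686 = 7.284 mg/L.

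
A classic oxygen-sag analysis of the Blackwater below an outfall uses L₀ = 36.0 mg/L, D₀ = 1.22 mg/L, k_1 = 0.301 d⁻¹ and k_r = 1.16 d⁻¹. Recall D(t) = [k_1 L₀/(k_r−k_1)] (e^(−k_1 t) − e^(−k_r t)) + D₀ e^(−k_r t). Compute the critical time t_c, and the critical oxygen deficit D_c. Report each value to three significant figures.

At the critical point dD/dt = 0, so k_1 L₀ e^(−k_1 t) = k_r D. Substituting D(t) from the Streeter–Phelps equation and solving for t gives
t_c = ln[(k_r/k_1)(1 − D₀(k_r−k_1)/(k_1 L₀))] / (k_r−k_1).
Here k_r−k_1 = 0.8590 d⁻¹ and 1 − D₀(k_r−k_1)/(k_1 L₀) = 1 − 1.22×0.8590/(0.301×36.0) = 0.9033, so
t_c = ln(3.854 × 0.9033) / 0.8590 = 1.247 / 0.8590 = 1.452 d.
D_c = (k_1/k_r) L₀ e^(−k_1 t_c) = (0.301/1.16) × 36.0 × e^(−0.301×1.452) = 0.2595 × 36.0 × 0.6459 = 6.034 mg/L.

t_c ≈ 1.45 d; D_c ≈ 6.03 mg/L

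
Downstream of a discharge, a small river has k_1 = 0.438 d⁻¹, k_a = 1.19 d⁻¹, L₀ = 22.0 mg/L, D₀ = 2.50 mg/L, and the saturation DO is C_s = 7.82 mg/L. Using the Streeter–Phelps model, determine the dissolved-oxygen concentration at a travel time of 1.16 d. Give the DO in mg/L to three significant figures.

DO ≈ 2.70 mg/L

k_1 L₀/(k_a−k_1) = 0.438×22.0/(1.19−0.438) = 9.636/0.7520 = 12.81 mg/L.
e^(−k_1 t) = e^(−0.438×1.160) = 0.6016; e^(−k_a t) = e^(−1.19×1.160) = 0.2515.
D = 12.81 × (0.6016 − 0.2515) + 2.50 × 0.2515 = 4.487 + 0.6287 = 5.116 mg/L.
DO = C_s − D = 7.82 − 5.116 = 2.704 mg/L.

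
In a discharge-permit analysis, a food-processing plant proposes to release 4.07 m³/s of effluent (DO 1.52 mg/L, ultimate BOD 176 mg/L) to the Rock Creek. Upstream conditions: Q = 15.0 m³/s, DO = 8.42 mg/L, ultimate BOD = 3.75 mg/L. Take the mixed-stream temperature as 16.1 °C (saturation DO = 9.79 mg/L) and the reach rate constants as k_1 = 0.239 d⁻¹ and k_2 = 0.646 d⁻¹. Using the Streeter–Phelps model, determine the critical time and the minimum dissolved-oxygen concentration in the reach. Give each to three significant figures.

Mixed DO = (15.0×8.42 + 4.07×1.52)/(15.0+4.07) = 132.5/19.07 = 6.947 mg/L.
Mixed L₀ = (15.0×3.75 + 4.07×176)/(19.07) = 772.6/19.07 = 40.51 mg/L.
Initial deficit D₀ = C_s − DO₀ = 9.79 − 6.947 = 2.843 mg/L.
t_c = (1/0.4070) ln[(0.646/0.239)(1 − 2.843×0.4070/(0.239×40.51))] = 2.457 × ln(2.380) = 2.130 d.
D_c = (0.239/0.646) × 40.51 × e^(−0.239×2.130) = 0.3700 × 40.51 × 0.6010 = 9.008 mg/L.
Minimum DO = 9.79 − 9.008 = 0.7821 mg/L.

t_c ≈ 2.13 d; minimum DO ≈ 0.782 mg/L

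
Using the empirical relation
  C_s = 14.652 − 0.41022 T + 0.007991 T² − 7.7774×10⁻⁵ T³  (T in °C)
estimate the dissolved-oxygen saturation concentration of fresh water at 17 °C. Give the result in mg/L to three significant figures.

C_s = 14.652 − 0.41022×17 + 0.007991×17² − 7.7774×10⁻⁵×17³ = 9.606 mg/L.

C_s ≈ 9.61 mg/L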